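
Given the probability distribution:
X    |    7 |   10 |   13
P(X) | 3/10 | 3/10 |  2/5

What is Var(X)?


E[X] = 103/10
E[X²] = 1123/10
Var(X) = E[X²] - (E[X])² = 1123/10 - 10609/100 = 621/100

Var(X) = 621/100 ≈ 6.2100


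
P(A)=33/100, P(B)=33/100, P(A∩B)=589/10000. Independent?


P(A)×P(B) = 1089/10000
P(A∩B) = 589/10000
Not equal → NOT independent

No, not independent


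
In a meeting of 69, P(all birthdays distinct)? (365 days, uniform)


P(all different) = Π(365-i)/365 for i=0..68
= (365/365)×(364/365)×...×(297/365)
= 0.001036

P ≈ 0.0010 ≈ 0.10%


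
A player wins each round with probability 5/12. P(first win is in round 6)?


Geometric: P(X=6) = (1-p)^(k-1)×p = (7/12)^5×5/12 = 84035/2985984

P(X=6) = 84035/2985984 ≈ 2.81%


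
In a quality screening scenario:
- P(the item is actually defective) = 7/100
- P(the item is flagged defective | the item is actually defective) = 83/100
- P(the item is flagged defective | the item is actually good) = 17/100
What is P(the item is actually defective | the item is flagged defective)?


Using Bayes' theorem:
P(A|B) = P(B|A)·P(A) / P(B)

P(the item is flagged defective) = 83/100 × 7/100 + 17/100 × 93/100
= 581/10000 + 1581/10000 = 1081/5000

P(the item is actually defective|the item is flagged defective) = (581/10000) / (1081/5000) = 581/2162

P(the item is actually defective|the item is flagged defective) = 581/2162 ≈ 26.87%


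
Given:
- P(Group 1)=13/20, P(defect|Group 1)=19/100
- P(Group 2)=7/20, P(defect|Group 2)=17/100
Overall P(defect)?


P(B) = Σ P(B|Aᵢ)×P(Aᵢ)
  19/100×13/20 = 247/2000
  17/100×7/20 = 119/2000
Sum = 183/1000

P(defect) = 183/1000 ≈ 18.30%


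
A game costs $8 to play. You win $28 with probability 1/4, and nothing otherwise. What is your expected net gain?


E[gain] = (28-8)×1/4 + (-8)×3/4
= 5 - 6 = -1

Expected net gain = $-1 ≈ $-1.00


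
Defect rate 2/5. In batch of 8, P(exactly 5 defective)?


Binomial: P(X=5) = C(8,5)×p^5×(1-p)^3
= 56 × 32/3125 × 27/125 = 48384/390625

P(X=5) = 48384/390625 ≈ 12.39%


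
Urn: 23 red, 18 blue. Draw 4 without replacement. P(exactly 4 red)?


Hypergeometric: C(23,4)×C(18,0)/C(41,4)
= 8855×1/101270 = 1771/20254

P(X=4) = 1771/20254 ≈ 8.74%


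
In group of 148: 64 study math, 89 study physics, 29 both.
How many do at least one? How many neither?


|A∪B| = 64+89-29 = 124
Neither = 148-124 = 24

At least one: 124; Neither: 24


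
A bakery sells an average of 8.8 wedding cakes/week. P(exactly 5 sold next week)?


Poisson(λ=8.8): P(X=5) = e^(-λ)×λ^k/k!
= e^(-8.8) × 8.8^5 / 5!
≈ 0.0001507330751 × 52773.19168 / 120 ≈ 0.066289

P(X=5) ≈ 0.066289 ≈ 6.63%


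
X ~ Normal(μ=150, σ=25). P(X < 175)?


z = (175-150)/25 = 1.0
P(Z < 1.0) = 0.8413

P(X < 175) ≈ 0.8413


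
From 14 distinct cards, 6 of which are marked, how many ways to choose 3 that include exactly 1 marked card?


Choose 1 of the 6 marked cards and 2 of the other 8 cards:
C(6,1)×C(8,2) = 6×28 = 168

168


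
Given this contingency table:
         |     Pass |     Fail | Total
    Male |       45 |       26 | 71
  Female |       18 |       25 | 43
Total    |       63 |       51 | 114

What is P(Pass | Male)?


P(Pass | Male) = 45/(45+26) = 45/71

P(Pass|Male) = 45/71 ≈ 63.38%


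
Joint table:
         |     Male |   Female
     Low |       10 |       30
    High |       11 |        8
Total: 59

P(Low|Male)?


P(Low|Male) = 10/(10+11) = 10/21

P = 10/21 ≈ 47.62%


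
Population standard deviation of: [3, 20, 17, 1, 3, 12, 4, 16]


Mean = 76/8 = 19/2
  (3-19/2)²=169/4
  (20-19/2)²=441/4
  (17-19/2)²=225/4
  (1-19/2)²=289/4
  (3-19/2)²=169/4
  (12-19/2)²=25/4
  (4-19/2)²=121/4
  (16-19/2)²=169/4
Σ(x-μ)² = 402
σ² = 402/8 = 201/4

σ = √(201/4) ≈ 7.0887


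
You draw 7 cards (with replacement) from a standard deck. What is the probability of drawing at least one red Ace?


P(not a red Ace) = 50/52 = 25/26
P(none in 7 draws) = (25/26)^7 = 6103515625/8031810176
P(≥1 red Ace) = 1 - 6103515625/8031810176 = 1928294551/8031810176

P = 1928294551/8031810176 ≈ 24.01%


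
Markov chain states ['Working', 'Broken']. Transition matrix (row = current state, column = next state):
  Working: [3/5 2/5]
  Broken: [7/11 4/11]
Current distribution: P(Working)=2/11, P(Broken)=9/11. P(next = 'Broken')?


P(next=Broken) = Σᵢ P(now=i)×P(i→Broken)
= 2/11×2/5 + 9/11×4/11
= 4/55 + 36/121 = 224/605

P = 224/605 ≈ 0.3702


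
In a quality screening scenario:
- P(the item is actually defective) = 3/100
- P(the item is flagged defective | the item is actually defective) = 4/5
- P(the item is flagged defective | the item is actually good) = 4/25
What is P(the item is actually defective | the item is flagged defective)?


Using Bayes' theorem:
P(A|B) = P(B|A)·P(A) / P(B)

P(the item is flagged defective) = 4/5 × 3/100 + 4/25 × 97/100
= 3/125 + 97/625 = 112/625

P(the item is actually defective|the item is flagged defective) = (3/125) / (112/625) = 15/112

P(the item is actually defective|the item is flagged defective) = 15/112 ≈ 13.39%


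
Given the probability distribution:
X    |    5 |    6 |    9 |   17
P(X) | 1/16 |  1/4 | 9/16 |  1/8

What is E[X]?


E[X] = Σ x·P(X=x)
= (5)×(1/16) + (6)×(1/4) + (9)×(9/16) + (17)×(1/8)
= 9

E[X] = 9


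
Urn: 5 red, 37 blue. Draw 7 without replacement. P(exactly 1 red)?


Hypergeometric: C(5,1)×C(37,6)/C(42,7)
= 5×2324784/26978328 = 13090/30381

P(X=1) = 13090/30381 ≈ 43.09%


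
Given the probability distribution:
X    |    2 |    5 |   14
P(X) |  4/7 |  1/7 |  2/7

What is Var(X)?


E[X] = 41/7
E[X²] = 433/7
Var(X) = E[X²] - (E[X])² = 433/7 - 1681/49 = 1350/49

Var(X) = 1350/49 ≈ 27.5510


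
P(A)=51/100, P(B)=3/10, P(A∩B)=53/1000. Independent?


P(A)×P(B) = 153/1000
P(A∩B) = 53/1000
Not equal → NOT independent

No, not independent


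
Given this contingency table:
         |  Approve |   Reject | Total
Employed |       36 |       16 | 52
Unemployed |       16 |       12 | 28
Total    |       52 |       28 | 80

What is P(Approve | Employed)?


P(Approve | Employed) = 36/(36+16) = 36/52 = 9/13

P(Approve|Employed) = 9/13 ≈ 69.23%


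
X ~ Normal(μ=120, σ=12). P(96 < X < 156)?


z₁=(96-120)/12=-2.0, z₂=(156-120)/12=3.0
P = Φ(3.0) - Φ(-2.0) = 0.998650 - 0.022750 = 0.975900 ≈ 0.9759

P(96 < X < 156) ≈ 0.9759


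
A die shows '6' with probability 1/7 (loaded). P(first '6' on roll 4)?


Geometric: P(X=4) = (1-p)^(k-1)×p = (6/7)^3×1/7 = 216/2401

P(X=4) = 216/2401 ≈ 9.00%


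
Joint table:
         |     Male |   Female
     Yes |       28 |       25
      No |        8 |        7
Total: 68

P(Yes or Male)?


P(Yes∨Male) = P(Yes) + P(Male) - P(Yes∧Male)
= (53 + 36 - 28)/68 = 61/68

P = 61/68 ≈ 89.71%


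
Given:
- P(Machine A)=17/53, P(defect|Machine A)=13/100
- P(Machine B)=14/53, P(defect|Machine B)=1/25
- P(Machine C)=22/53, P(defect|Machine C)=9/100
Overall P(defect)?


P(B) = Σ P(B|Aᵢ)×P(Aᵢ)
  13/100×17/53 = 221/5300
  1/25×14/53 = 14/1325
  9/100×22/53 = 99/2650
Sum = 19/212

P(defect) = 19/212 ≈ 8.96%


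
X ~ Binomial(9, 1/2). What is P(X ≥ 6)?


P(X ≥ 6) = Σ P(X=i) for i=6..9
P(X=6) = 21/128
P(X=7) = 9/128
P(X=8) = 9/512
P(X=9) = 1/512
Sum = 65/256

P(X ≥ 6) = 65/256 ≈ 25.39%


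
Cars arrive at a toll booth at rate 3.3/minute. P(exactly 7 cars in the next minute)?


Poisson(λ=3.3): P(X=7) = e^(-λ)×λ^k/k!
= e^(-3.3) × 3.3^7 / 7!
≈ 0.0368831674 × 4261.8442977 / 5040 ≈ 0.031189

P(X=7) ≈ 0.031189 ≈ 3.12%


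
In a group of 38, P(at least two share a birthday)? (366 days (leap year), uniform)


P(all different) = Π(366-i)/366 for i=0..37
= 0.136703
P(match) = 1 - 0.136703 = 0.863297

P ≈ 0.8633 ≈ 86.33%


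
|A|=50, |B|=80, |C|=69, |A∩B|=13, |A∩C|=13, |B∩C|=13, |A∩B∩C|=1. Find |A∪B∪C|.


|A∪B∪C| = 50+80+69-13-13-13+1 = 161

|A∪B∪C| = 161


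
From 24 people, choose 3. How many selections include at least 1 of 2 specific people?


Complement: C(24,3) - C(22,3) = 2024 - 1540 = 484

484


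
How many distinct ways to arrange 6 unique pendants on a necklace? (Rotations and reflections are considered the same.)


Free circular arrangements: rotations and reflections both identified.
(n-1)!/2 = 5!/2 = 120/2 = 60

60


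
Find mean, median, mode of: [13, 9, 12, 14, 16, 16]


Sorted: [9, 12, 13, 14, 16, 16]
Mean = 80/6 = 40/3
Median = 27/2
Freq: {13: 1, 9: 1, 12: 1, 14: 1, 16: 2}
Mode: [16]

Mean=40/3, Median=27/2, Mode=16


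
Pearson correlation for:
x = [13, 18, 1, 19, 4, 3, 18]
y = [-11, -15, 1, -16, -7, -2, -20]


n=7, Σx=76, Σy=-70, Σxy=-1110, Σx²=1204, Σy²=1056
r = (7×(-1110) - 76×(-70))/√((7×1204 - 76²)(7×1056 - (-70)²))
= -2450/√(2652×2492) = -2450/√6608784 ≈ -2450/2570.7555 ≈ -0.9530

r ≈ -0.9530


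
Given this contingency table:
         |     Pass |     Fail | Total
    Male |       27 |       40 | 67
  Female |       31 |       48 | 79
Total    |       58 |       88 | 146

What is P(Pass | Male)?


P(Pass | Male) = 27/(27+40) = 27/67

P(Pass|Male) = 27/67 ≈ 40.30%


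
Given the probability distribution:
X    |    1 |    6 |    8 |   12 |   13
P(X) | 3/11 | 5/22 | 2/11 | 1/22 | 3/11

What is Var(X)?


E[X] = 79/11
E[X²] = 800/11
Var(X) = E[X²] - (E[X])² = 800/11 - 6241/121 = 2559/121

Var(X) = 2559/121 ≈ 21.1488


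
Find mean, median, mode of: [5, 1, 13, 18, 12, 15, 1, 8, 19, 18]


Sorted: [1, 1, 5, 8, 12, 13, 15, 18, 18, 19]
Mean = 110/10 = 11
Median = 25/2
Freq: {5: 1, 1: 2, 13: 1, 18: 2, 12: 1, 15: 1, 8: 1, 19: 1}
Mode: [1, 18]

Mean=11, Median=25/2, Mode=[1, 18]


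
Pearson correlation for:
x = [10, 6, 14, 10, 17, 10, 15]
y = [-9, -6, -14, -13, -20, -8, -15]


n=7, Σx=82, Σy=-85, Σxy=-1097, Σx²=1046, Σy²=1171
r = (7×(-1097) - 82×(-85))/√((7×1046 - 82²)(7×1171 - (-85)²))
= -709/√(598×972) = -709/√581256 ≈ -709/762.4015 ≈ -0.9300

r ≈ -0.9300


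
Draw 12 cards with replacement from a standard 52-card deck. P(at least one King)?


P(not a King) = 48/52 = 12/13
P(none in 12 draws) = (12/13)^12 = 8916100448256/23298085122481
P(≥1 King) = 1 - 8916100448256/23298085122481 = 14381984674225/23298085122481

P = 14381984674225/23298085122481 ≈ 61.73%


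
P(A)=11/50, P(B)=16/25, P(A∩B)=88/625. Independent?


P(A)×P(B) = 88/625
P(A∩B) = 88/625
Equal ✓ → Independent

Yes, independent


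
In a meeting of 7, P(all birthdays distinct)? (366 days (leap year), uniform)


P(all different) = Π(366-i)/366 for i=0..6
= (366/366)×(365/366)×...×(360/366)
= 0.943914

P ≈ 0.9439 ≈ 94.39%


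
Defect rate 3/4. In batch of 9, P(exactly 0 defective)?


Binomial: P(X=0) = C(9,0)×p^0×(1-p)^9
= 1 × 1 × 1/262144 = 1/262144

P(X=0) = 1/262144 ≈ 0.00%


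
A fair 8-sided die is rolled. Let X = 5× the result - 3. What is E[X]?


E[die] = (1+8)/2 = 9/2
E[X] = 5×9/2 - 3 = 39/2

E[X] = 39/2


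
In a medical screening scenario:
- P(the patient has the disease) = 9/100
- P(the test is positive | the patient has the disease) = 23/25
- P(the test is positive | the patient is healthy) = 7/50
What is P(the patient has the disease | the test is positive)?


Using Bayes' theorem:
P(A|B) = P(B|A)·P(A) / P(B)

P(the test is positive) = 23/25 × 9/100 + 7/50 × 91/100
= 207/2500 + 637/5000 = 1051/5000

P(the patient has the disease|the test is positive) = (207/2500) / (1051/5000) = 414/1051

P(the patient has the disease|the test is positive) = 414/1051 ≈ 39.39%


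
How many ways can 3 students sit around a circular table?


Circular arrangements of 3 distinct objects: fix one position to break rotational symmetry.
(n-1)! = 2! = 2

2


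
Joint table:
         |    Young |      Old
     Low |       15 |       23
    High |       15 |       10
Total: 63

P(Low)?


P(Low) = (15+23)/63 = 38/63

P(Low) = 38/63 ≈ 60.32%


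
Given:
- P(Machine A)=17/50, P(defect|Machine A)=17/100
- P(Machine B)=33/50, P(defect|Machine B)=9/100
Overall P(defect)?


P(B) = Σ P(B|Aᵢ)×P(Aᵢ)
  17/100×17/50 = 289/5000
  9/100×33/50 = 297/5000
Sum = 293/2500

P(defect) = 293/2500 ≈ 11.72%


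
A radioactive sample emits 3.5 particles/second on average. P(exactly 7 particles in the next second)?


Poisson(λ=3.5): P(X=7) = e^(-λ)×λ^k/k!
= e^(-3.5) × 3.5^7 / 7!
≈ 0.03019738342 × 6433.9296875 / 5040 ≈ 0.038549

P(X=7) ≈ 0.038549 ≈ 3.85%


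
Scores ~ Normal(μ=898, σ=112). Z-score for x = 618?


z = (x - μ)/σ = (618 - 898)/112 = -2.5

z = -2.5


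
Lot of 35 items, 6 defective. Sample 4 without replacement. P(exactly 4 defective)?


Hypergeometric: C(6,4)×C(29,0)/C(35,4)
= 15×1/52360 = 3/10472

P(X=4) = 3/10472 ≈ 0.03%


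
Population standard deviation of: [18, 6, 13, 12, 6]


Mean = 55/5 = 11
  (18-11)²=49
  (6-11)²=25
  (13-11)²=4
  (12-11)²=1
  (6-11)²=25
Σ(x-μ)² = 104
σ² = 104/5

σ = √(104/5) ≈ 4.5607


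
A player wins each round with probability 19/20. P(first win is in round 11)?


Geometric: P(X=11) = (1-p)^(k-1)×p = (1/20)^10×19/20 = 19/204800000000000

P(X=11) = 19/204800000000000 ≈ 0.00%


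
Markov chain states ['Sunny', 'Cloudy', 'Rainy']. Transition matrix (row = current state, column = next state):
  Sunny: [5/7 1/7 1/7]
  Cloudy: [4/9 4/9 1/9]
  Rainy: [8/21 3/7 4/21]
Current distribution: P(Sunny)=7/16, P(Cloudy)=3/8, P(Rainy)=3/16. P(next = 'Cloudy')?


P(next=Cloudy) = Σᵢ P(now=i)×P(i→Cloudy)
= 7/16×1/7 + 3/8×4/9 + 3/16×3/7
= 1/16 + 1/6 + 9/112 = 13/42

P = 13/42 ≈ 0.3095


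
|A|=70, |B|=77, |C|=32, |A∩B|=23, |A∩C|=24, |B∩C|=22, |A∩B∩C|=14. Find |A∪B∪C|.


|A∪B∪C| = 70+77+32-23-24-22+14 = 124

|A∪B∪C| = 124


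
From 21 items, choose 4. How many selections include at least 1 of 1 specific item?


Complement: C(21,4) - C(20,4) = 5985 - 4845 = 1140

1140


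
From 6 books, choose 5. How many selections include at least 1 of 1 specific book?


Complement: C(6,5) - C(5,5) = 6 - 1 = 5

5


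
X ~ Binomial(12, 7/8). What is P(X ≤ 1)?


P(X ≤ 1) = Σ P(X=i) for i=0..1
P(X=0) = 1/68719476736
P(X=1) = 21/17179869184
Sum = 85/68719476736

P(X ≤ 1) = 85/68719476736 ≈ 0.00%


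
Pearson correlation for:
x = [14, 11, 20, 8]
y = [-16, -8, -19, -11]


n=4, Σx=53, Σy=-54, Σxy=-780, Σx²=781, Σy²=802
r = (4×(-780) - 53×(-54))/√((4×781 - 53²)(4×802 - (-54)²))
= -258/√(315×292) = -258/√91980 ≈ -258/303.2820 ≈ -0.8507

r ≈ -0.8507


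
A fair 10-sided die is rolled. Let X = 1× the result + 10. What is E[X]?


E[die] = (1+10)/2 = 11/2
E[X] = 1×11/2 + 10 = 31/2

E[X] = 31/2


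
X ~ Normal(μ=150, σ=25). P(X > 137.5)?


z = (137.5-150)/25 = -0.5
P(X > 137.5) = 1 - P(Z ≤ -0.5) = 1 - 0.3085 = 0.6915

P(X > 137.5) ≈ 0.6915


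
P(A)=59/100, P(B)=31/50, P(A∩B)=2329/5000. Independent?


P(A)×P(B) = 1829/5000
P(A∩B) = 2329/5000
Not equal → NOT independent

No, not independent


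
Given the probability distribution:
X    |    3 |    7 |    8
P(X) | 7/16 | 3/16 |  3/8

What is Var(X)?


E[X] = 45/8
E[X²] = 297/8
Var(X) = E[X²] - (E[X])² = 297/8 - 2025/64 = 351/64

Var(X) = 351/64 ≈ 5.4844


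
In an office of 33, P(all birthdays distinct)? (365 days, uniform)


P(all different) = Π(365-i)/365 for i=0..32
= (365/365)×(364/365)×...×(333/365)
= 0.225028

P ≈ 0.2250 ≈ 22.50%


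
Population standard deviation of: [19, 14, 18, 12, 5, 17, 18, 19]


Mean = 122/8 = 61/4
  (19-61/4)²=225/16
  (14-61/4)²=25/16
  (18-61/4)²=121/16
  (12-61/4)²=169/16
  (5-61/4)²=1681/16
  (17-61/4)²=49/16
  (18-61/4)²=121/16
  (19-61/4)²=225/16
Σ(x-μ)² = 327/2
σ² = (327/2)/8 = 327/16

σ = √(327/16) ≈ 4.5208


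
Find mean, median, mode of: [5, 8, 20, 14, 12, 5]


Sorted: [5, 5, 8, 12, 14, 20]
Mean = 64/6 = 32/3
Median = 10
Freq: {5: 2, 8: 1, 20: 1, 14: 1, 12: 1}
Mode: [5]

Mean=32/3, Median=10, Mode=5


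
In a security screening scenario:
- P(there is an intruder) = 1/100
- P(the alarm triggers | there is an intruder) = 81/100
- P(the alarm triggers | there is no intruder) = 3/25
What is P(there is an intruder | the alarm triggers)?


Using Bayes' theorem:
P(A|B) = P(B|A)·P(A) / P(B)

P(the alarm triggers) = 81/100 × 1/100 + 3/25 × 99/100
= 81/10000 + 297/2500 = 1269/10000

P(there is an intruder|the alarm triggers) = (81/10000) / (1269/10000) = 3/47

P(there is an intruder|the alarm triggers) = 3/47 ≈ 6.38%


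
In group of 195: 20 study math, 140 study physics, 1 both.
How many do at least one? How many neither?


|A∪B| = 20+140-1 = 159
Neither = 195-159 = 36

At least one: 159; Neither: 36


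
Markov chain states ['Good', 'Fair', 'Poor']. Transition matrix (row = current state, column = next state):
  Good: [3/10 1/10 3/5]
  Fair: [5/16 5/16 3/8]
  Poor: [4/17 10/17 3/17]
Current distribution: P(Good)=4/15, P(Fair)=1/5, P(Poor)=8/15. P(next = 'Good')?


P(next=Good) = Σᵢ P(now=i)×P(i→Good)
= 4/15×3/10 + 1/5×5/16 + 8/15×4/17
= 2/25 + 1/16 + 32/255 = 5467/20400

P = 5467/20400 ≈ 0.2680


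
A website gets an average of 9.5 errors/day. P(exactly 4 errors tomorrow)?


Poisson(λ=9.5): P(X=4) = e^(-λ)×λ^k/k!
= e^(-9.5) × 9.5^4 / 4!
≈ 7.485182989e-05 × 8145.0625 / 24 ≈ 0.025403

P(X=4) ≈ 0.025403 ≈ 2.54%


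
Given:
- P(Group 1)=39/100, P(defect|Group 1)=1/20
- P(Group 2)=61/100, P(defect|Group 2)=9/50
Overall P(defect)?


P(B) = Σ P(B|Aᵢ)×P(Aᵢ)
  1/20×39/100 = 39/2000
  9/50×61/100 = 549/5000
Sum = 1293/10000

P(defect) = 1293/10000 ≈ 12.93%


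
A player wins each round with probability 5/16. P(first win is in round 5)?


Geometric: P(X=5) = (1-p)^(k-1)×p = (11/16)^4×5/16 = 73205/1048576

P(X=5) = 73205/1048576 ≈ 6.98%


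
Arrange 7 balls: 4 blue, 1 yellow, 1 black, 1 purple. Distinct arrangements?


7!/(4!×1!×1!×1!) = 210

210


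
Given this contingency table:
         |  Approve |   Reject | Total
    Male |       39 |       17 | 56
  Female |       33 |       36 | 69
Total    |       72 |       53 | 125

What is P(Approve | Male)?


P(Approve | Male) = 39/(39+17) = 39/56

P(Approve|Male) = 39/56 ≈ 69.64%


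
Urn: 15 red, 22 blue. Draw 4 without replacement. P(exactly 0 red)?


Hypergeometric: C(15,0)×C(22,4)/C(37,4)
= 1×7315/66045 = 209/1887

P(X=0) = 209/1887 ≈ 11.08%


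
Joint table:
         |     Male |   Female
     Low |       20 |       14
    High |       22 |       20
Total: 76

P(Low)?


P(Low) = (20+14)/76 = 34/76 = 17/38

P(Low) = 17/38 ≈ 44.74%


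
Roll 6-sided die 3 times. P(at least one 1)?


P(no 1)^3 = (5/6)^3 = 125/216
P(≥1) = 1 - 125/216 = 91/216

P = 91/216 ≈ 42.13%


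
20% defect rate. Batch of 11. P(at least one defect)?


P(all good) = (4/5)^11 = 4194304/48828125
P(≥1 defect) = 44633821/48828125

P = 44633821/48828125 ≈ 91.41%


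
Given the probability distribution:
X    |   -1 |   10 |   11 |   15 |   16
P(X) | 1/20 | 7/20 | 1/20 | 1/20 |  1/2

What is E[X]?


E[X] = Σ x·P(X=x)
= (-1)×(1/20) + (10)×(7/20) + (11)×(1/20) + (15)×(1/20) + (16)×(1/2)
= 51/4

E[X] = 51/4


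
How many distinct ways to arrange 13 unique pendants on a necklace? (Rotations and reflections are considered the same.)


Free circular arrangements: rotations and reflections both identified.
(n-1)!/2 = 12!/2 = 479001600/2 = 239500800

239500800


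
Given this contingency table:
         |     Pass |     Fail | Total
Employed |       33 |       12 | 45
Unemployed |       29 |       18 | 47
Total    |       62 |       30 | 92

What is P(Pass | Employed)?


P(Pass | Employed) = 33/(33+12) = 33/45 = 11/15

P(Pass|Employed) = 11/15 ≈ 73.33%


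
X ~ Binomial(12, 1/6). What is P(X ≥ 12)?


P(X ≥ 12) = Σ P(X=i) for i=12..12
P(X=12) = 1/2176782336
Sum = 1/2176782336

P(X ≥ 12) = 1/2176782336 ≈ 0.00%


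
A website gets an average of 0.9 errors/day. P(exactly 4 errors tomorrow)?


Poisson(λ=0.9): P(X=4) = e^(-λ)×λ^k/k!
= e^(-0.9) × 0.9^4 / 4!
≈ 0.4065696597 × 0.6561 / 24 ≈ 0.011115

P(X=4) ≈ 0.011115 ≈ 1.11%


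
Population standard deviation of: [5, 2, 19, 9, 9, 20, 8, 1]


Mean = 73/8
  (5-73/8)²=1089/64
  (2-73/8)²=3249/64
  (19-73/8)²=6241/64
  (9-73/8)²=1/64
  (9-73/8)²=1/64
  (20-73/8)²=7569/64
  (8-73/8)²=81/64
  (1-73/8)²=4225/64
Σ(x-μ)² = 2807/8
σ² = (2807/8)/8 = 2807/64

σ = √(2807/64) ≈ 6.6226


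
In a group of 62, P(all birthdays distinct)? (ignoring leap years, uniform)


P(all different) = Π(365-i)/365 for i=0..61
= (365/365)×(364/365)×...×(304/365)
= 0.004090

P ≈ 0.0041 ≈ 0.41%


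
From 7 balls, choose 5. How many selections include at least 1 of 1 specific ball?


Complement: C(7,5) - C(6,5) = 21 - 6 = 15

15


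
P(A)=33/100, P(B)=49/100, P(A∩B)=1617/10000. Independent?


P(A)×P(B) = 1617/10000
P(A∩B) = 1617/10000
Equal ✓ → Independent

Yes, independent


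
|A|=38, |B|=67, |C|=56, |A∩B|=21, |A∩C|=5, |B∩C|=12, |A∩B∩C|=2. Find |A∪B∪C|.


|A∪B∪C| = 38+67+56-21-5-12+2 = 125

|A∪B∪C| = 125


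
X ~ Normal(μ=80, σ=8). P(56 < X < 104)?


z₁=(56-80)/8=-3.0, z₂=(104-80)/8=3.0
P = Φ(3.0) - Φ(-3.0) = 0.998650 - 0.001350 = 0.997300 ≈ 0.9973

P(56 < X < 104) ≈ 0.9973


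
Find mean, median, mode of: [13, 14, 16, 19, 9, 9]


Sorted: [9, 9, 13, 14, 16, 19]
Mean = 80/6 = 40/3
Median = 27/2
Freq: {13: 1, 14: 1, 16: 1, 19: 1, 9: 2}
Mode: [9]

Mean=40/3, Median=27/2, Mode=9


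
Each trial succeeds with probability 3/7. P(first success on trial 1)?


Geometric: P(X=1) = (1-p)^(k-1)×p = (4/7)^0×3/7 = 3/7

P(X=1) = 3/7 ≈ 42.86%


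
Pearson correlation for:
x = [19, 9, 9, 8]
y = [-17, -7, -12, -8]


n=4, Σx=45, Σy=-44, Σxy=-558, Σx²=587, Σy²=546
r = (4×(-558) - 45×(-44))/√((4×587 - 45²)(4×546 - (-44)²))
= -252/√(323×248) = -252/√80104 ≈ -252/283.0265 ≈ -0.8904

r ≈ -0.8904


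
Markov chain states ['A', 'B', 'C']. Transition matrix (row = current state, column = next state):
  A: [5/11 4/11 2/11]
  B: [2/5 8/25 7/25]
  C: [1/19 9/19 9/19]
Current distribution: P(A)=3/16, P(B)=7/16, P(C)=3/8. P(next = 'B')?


P(next=B) = Σᵢ P(now=i)×P(i→B)
= 3/16×4/11 + 7/16×8/25 + 3/8×9/19
= 3/44 + 7/50 + 27/152 = 16127/41800

P = 16127/41800 ≈ 0.3858


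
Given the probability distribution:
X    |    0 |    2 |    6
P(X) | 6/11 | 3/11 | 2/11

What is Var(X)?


E[X] = 18/11
E[X²] = 84/11
Var(X) = E[X²] - (E[X])² = 84/11 - 324/121 = 600/121

Var(X) = 600/121 ≈ 4.9587


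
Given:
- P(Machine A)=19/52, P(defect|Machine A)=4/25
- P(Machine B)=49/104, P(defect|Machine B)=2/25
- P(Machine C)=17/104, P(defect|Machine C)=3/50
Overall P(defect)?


P(B) = Σ P(B|Aᵢ)×P(Aᵢ)
  4/25×19/52 = 19/325
  2/25×49/104 = 49/1300
  3/50×17/104 = 51/5200
Sum = 551/5200

P(defect) = 551/5200 ≈ 10.60%


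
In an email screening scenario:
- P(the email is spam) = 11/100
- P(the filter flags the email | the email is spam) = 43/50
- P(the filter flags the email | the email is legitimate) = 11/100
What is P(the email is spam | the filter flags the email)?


Using Bayes' theorem:
P(A|B) = P(B|A)·P(A) / P(B)

P(the filter flags the email) = 43/50 × 11/100 + 11/100 × 89/100
= 473/5000 + 979/10000 = 77/400

P(the email is spam|the filter flags the email) = (473/5000) / (77/400) = 86/175

P(the email is spam|the filter flags the email) = 86/175 ≈ 49.14%


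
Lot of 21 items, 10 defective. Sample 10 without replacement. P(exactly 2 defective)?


Hypergeometric: C(10,2)×C(11,8)/C(21,10)
= 45×165/352716 = 2475/117572

P(X=2) = 2475/117572 ≈ 2.11%


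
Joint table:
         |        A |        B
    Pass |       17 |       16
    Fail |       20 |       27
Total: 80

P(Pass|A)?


P(Pass|A) = 17/(17+20) = 17/37

P = 17/37 ≈ 45.95%


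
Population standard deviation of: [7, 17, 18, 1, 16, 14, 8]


Mean = 81/7
  (7-81/7)²=1024/49
  (17-81/7)²=1444/49
  (18-81/7)²=2025/49
  (1-81/7)²=5476/49
  (16-81/7)²=961/49
  (14-81/7)²=289/49
  (8-81/7)²=625/49
Σ(x-μ)² = 1692/7
σ² = (1692/7)/7 = 1692/49

σ = √(1692/49) ≈ 5.8763


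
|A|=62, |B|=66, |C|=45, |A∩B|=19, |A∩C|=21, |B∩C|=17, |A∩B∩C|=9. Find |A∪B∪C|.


|A∪B∪C| = 62+66+45-19-21-17+9 = 125

|A∪B∪C| = 125


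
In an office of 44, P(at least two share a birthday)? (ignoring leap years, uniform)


P(all different) = Π(365-i)/365 for i=0..43
= 0.067115
P(match) = 1 - 0.067115 = 0.932885

P ≈ 0.9329 ≈ 93.29%


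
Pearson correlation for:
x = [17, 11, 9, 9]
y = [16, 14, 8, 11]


n=4, Σx=46, Σy=49, Σxy=597, Σx²=572, Σy²=637
r = (4×597 - 46×49)/√((4×572 - 46²)(4×637 - 49²))
= 134/√(172×147) = 134/√25284 ≈ 134/159.0094 ≈ 0.8427

r ≈ 0.8427


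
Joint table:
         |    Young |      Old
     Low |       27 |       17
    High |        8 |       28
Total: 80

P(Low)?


P(Low) = (27+17)/80 = 44/80 = 11/20

P(Low) = 11/20 ≈ 55.00%


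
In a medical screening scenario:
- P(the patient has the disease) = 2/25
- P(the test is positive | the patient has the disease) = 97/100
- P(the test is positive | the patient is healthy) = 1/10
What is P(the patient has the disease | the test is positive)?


Using Bayes' theorem:
P(A|B) = P(B|A)·P(A) / P(B)

P(the test is positive) = 97/100 × 2/25 + 1/10 × 23/25
= 97/1250 + 23/250 = 106/625

P(the patient has the disease|the test is positive) = (97/1250) / (106/625) = 97/212

P(the patient has the disease|the test is positive) = 97/212 ≈ 45.75%


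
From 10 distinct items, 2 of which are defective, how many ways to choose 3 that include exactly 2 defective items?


Choose 2 of the 2 defective items and 1 of the other 8 items:
C(2,2)×C(8,1) = 1×8 = 8

8


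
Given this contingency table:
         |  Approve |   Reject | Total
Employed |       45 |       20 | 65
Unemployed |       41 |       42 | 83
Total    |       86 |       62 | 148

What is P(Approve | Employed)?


P(Approve | Employed) = 45/(45+20) = 45/65 = 9/13

P(Approve|Employed) = 9/13 ≈ 69.23%


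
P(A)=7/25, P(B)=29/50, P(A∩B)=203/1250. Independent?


P(A)×P(B) = 203/1250
P(A∩B) = 203/1250
Equal ✓ → Independent

Yes, independent


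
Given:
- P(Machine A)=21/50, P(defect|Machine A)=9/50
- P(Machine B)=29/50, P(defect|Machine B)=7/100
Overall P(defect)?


P(B) = Σ P(B|Aᵢ)×P(Aᵢ)
  9/50×21/50 = 189/2500
  7/100×29/50 = 203/5000
Sum = 581/5000

P(defect) = 581/5000 ≈ 11.62%


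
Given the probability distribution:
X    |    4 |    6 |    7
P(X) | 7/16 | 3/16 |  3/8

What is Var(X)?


E[X] = 11/2
E[X²] = 257/8
Var(X) = E[X²] - (E[X])² = 257/8 - 121/4 = 15/8

Var(X) = 15/8 ≈ 1.8750


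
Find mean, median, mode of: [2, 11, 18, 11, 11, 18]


Sorted: [2, 11, 11, 11, 18, 18]
Mean = 71/6
Median = 11
Freq: {2: 1, 11: 3, 18: 2}
Mode: [11]

Mean=71/6, Median=11, Mode=11


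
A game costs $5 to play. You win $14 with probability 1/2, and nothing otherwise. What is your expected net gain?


E[gain] = (14-5)×1/2 + (-5)×1/2
= 9/2 - 5/2 = 2

Expected net gain = $2 ≈ $2.00


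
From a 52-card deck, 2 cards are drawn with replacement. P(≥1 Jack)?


P(not a Jack) = 48/52 = 12/13
P(none in 2 draws) = (12/13)^2 = 144/169
P(≥1 Jack) = 1 - 144/169 = 25/169

P = 25/169 ≈ 14.79%


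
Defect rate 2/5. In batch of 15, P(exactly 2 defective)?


Binomial: P(X=2) = C(15,2)×p^2×(1-p)^13
= 105 × 4/25 × 1594323/1220703125 = 133923132/6103515625

P(X=2) = 133923132/6103515625 ≈ 2.19%


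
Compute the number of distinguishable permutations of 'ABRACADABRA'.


Letters: 11, freq: {'A': 5, 'B': 2, 'R': 2, 'C': 1, 'D': 1}
11!/(5!×2!×2!×1!×1!) = 39916800/480 = 83160

83160


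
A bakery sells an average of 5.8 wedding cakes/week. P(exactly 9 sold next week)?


Poisson(λ=5.8): P(X=9) = e^(-λ)×λ^k/k!
= e^(-5.8) × 5.8^9 / 9!
≈ 0.003027554745 × 7427658.73964 / 362880 ≈ 0.061970

P(X=9) ≈ 0.061970 ≈ 6.20%


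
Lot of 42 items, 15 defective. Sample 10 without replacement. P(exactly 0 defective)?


Hypergeometric: C(15,0)×C(27,10)/C(42,10)
= 1×8436285/1471442973 = 1035/180523

P(X=0) = 1035/180523 ≈ 0.57%


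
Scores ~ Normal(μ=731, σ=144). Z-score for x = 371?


z = (x - μ)/σ = (371 - 731)/144 = -2.5

z = -2.5


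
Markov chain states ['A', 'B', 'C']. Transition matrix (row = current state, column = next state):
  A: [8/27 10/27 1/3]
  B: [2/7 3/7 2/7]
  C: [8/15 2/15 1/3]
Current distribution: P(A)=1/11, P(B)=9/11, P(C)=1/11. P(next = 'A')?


P(next=A) = Σᵢ P(now=i)×P(i→A)
= 1/11×8/27 + 9/11×2/7 + 1/11×8/15
= 8/297 + 18/77 + 8/165 = 3214/10395

P = 3214/10395 ≈ 0.3092


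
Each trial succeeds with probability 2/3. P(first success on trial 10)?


Geometric: P(X=10) = (1-p)^(k-1)×p = (1/3)^9×2/3 = 2/59049

P(X=10) = 2/59049 ≈ 0.00%


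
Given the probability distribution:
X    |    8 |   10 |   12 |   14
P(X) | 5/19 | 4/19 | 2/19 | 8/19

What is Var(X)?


E[X] = 216/19
E[X²] = 2576/19
Var(X) = E[X²] - (E[X])² = 2576/19 - 46656/361 = 2288/361

Var(X) = 2288/361 ≈ 6.3380


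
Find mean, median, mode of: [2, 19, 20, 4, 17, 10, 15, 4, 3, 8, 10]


Sorted: [2, 3, 4, 4, 8, 10, 10, 15, 17, 19, 20]
Mean = 112/11
Median = 10
Freq: {2: 1, 19: 1, 20: 1, 4: 2, 17: 1, 10: 2, 15: 1, 3: 1, 8: 1}
Mode: [4, 10]

Mean=112/11, Median=10, Mode=[4, 10]


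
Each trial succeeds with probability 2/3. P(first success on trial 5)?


Geometric: P(X=5) = (1-p)^(k-1)×p = (1/3)^4×2/3 = 2/243

P(X=5) = 2/243 ≈ 0.82%


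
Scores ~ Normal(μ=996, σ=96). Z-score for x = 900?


z = (x - μ)/σ = (900 - 996)/96 = -1.0

z = -1.0


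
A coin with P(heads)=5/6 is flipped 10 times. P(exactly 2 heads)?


Binomial: P(X=2) = C(10,2)×p^2×(1-p)^8
= 45 × 25/36 × 1/1679616 = 125/6718464

P(X=2) = 125/6718464 ≈ 0.00%


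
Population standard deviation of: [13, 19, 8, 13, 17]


Mean = 70/5 = 14
  (13-14)²=1
  (19-14)²=25
  (8-14)²=36
  (13-14)²=1
  (17-14)²=9
Σ(x-μ)² = 72
σ² = 72/5

σ = √(72/5) ≈ 3.7947


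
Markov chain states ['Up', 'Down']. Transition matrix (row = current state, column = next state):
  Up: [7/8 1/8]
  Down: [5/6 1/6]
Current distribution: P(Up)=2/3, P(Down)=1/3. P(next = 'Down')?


P(next=Down) = Σᵢ P(now=i)×P(i→Down)
= 2/3×1/8 + 1/3×1/6
= 1/12 + 1/18 = 5/36

P = 5/36 ≈ 0.1389


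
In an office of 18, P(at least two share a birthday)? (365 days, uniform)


P(all different) = Π(365-i)/365 for i=0..17
= 0.653089
P(match) = 1 - 0.653089 = 0.346911

P ≈ 0.3469 ≈ 34.69%


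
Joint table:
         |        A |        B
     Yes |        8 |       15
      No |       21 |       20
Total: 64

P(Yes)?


P(Yes) = (8+15)/64 = 23/64

P(Yes) = 23/64 ≈ 35.94%


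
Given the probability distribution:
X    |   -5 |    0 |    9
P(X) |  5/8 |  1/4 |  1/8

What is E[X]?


E[X] = Σ x·P(X=x)
= (-5)×(5/8) + (0)×(1/4) + (9)×(1/8)
= -2

E[X] = -2


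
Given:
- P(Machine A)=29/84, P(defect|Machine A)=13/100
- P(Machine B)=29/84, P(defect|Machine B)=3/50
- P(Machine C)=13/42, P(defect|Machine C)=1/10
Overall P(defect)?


P(B) = Σ P(B|Aᵢ)×P(Aᵢ)
  13/100×29/84 = 377/8400
  3/50×29/84 = 29/1400
  1/10×13/42 = 13/420
Sum = 811/8400

P(defect) = 811/8400 ≈ 9.65%


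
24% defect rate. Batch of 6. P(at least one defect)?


P(all good) = (19/25)^6 = 47045881/244140625
P(≥1 defect) = 197094744/244140625

P = 197094744/244140625 ≈ 80.73%


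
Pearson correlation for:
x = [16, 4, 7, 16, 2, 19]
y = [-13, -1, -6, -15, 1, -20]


n=6, Σx=64, Σy=-54, Σxy=-872, Σx²=942, Σy²=832
r = (6×(-872) - 64×(-54))/√((6×942 - 64²)(6×832 - (-54)²))
= -1776/√(1556×2076) = -1776/√3230256 ≈ -1776/1797.2913 ≈ -0.9882

r ≈ -0.9882


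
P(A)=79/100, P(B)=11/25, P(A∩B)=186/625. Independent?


P(A)×P(B) = 869/2500
P(A∩B) = 186/625
Not equal → NOT independent

No, not independent


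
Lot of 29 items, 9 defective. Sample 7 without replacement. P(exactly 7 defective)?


Hypergeometric: C(9,7)×C(20,0)/C(29,7)
= 36×1/1560780 = 1/43355

P(X=7) = 1/43355 ≈ 0.00%


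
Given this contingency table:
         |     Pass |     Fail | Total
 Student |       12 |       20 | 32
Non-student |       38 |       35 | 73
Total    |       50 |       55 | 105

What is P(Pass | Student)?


P(Pass | Student) = 12/(12+20) = 12/32 = 3/8

P(Pass|Student) = 3/8 ≈ 37.50%


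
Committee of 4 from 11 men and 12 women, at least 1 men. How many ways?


Count by #men:
  1M,3W: C(11,1)×C(12,3)=2420
  2M,2W: C(11,2)×C(12,2)=3630
  3M,1W: C(11,3)×C(12,1)=1980
  4M,0W: C(11,4)×C(12,0)=330
Total = 8360

8360


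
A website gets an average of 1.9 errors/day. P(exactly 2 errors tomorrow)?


Poisson(λ=1.9): P(X=2) = e^(-λ)×λ^k/k!
= e^(-1.9) × 1.9^2 / 2!
≈ 0.1495686192 × 3.61 / 2 ≈ 0.269971

P(X=2) ≈ 0.269971 ≈ 27.00%


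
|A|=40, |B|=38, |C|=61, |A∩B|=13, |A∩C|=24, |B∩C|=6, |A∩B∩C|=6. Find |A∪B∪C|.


|A∪B∪C| = 40+38+61-13-24-6+6 = 102

|A∪B∪C| = 102


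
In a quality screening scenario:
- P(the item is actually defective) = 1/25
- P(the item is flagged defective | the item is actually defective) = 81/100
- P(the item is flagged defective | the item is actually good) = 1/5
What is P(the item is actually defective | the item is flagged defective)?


Using Bayes' theorem:
P(A|B) = P(B|A)·P(A) / P(B)

P(the item is flagged defective) = 81/100 × 1/25 + 1/5 × 24/25
= 81/2500 + 24/125 = 561/2500

P(the item is actually defective|the item is flagged defective) = (81/2500) / (561/2500) = 27/187

P(the item is actually defective|the item is flagged defective) = 27/187 ≈ 14.44%


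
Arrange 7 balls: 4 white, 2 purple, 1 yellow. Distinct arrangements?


7!/(4!×2!×1!) = 105

105


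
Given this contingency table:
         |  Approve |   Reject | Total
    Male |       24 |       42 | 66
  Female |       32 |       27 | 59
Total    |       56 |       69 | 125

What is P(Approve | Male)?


P(Approve | Male) = 24/(24+42) = 24/66 = 4/11

P(Approve|Male) = 4/11 ≈ 36.36%


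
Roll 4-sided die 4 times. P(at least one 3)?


P(no 3)^4 = (3/4)^4 = 81/256
P(≥1) = 1 - 81/256 = 175/256

P = 175/256 ≈ 68.36%


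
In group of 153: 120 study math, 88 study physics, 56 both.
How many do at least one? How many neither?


|A∪B| = 120+88-56 = 152
Neither = 153-152 = 1

At least one: 152; Neither: 1


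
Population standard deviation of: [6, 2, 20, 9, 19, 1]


Mean = 57/6 = 19/2
  (6-19/2)²=49/4
  (2-19/2)²=225/4
  (20-19/2)²=441/4
  (9-19/2)²=1/4
  (19-19/2)²=361/4
  (1-19/2)²=289/4
Σ(x-μ)² = 683/2
σ² = (683/2)/6 = 683/12

σ = √(683/12) ≈ 7.5443


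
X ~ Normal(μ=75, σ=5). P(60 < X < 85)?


z₁=(60-75)/5=-3.0, z₂=(85-75)/5=2.0
P = Φ(2.0) - Φ(-3.0) = 0.977250 - 0.001350 = 0.975900 ≈ 0.9759

P(60 < X < 85) ≈ 0.9759


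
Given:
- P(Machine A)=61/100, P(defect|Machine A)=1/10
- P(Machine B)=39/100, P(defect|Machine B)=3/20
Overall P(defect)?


P(B) = Σ P(B|Aᵢ)×P(Aᵢ)
  1/10×61/100 = 61/1000
  3/20×39/100 = 117/2000
Sum = 239/2000

P(defect) = 239/2000 ≈ 11.95%


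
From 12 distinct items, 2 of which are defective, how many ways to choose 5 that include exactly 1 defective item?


Choose 1 of the 2 defective items and 4 of the other 10 items:
C(2,1)×C(10,4) = 2×210 = 420

420


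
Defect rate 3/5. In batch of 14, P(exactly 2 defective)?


Binomial: P(X=2) = C(14,2)×p^2×(1-p)^12
= 91 × 9/25 × 4096/244140625 = 3354624/6103515625

P(X=2) = 3354624/6103515625 ≈ 0.05%


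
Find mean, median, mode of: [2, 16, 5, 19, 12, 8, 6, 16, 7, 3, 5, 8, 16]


Sorted: [2, 3, 5, 5, 6, 7, 8, 8, 12, 16, 16, 16, 19]
Mean = 123/13
Median = 8
Freq: {2: 1, 16: 3, 5: 2, 19: 1, 12: 1, 8: 2, 6: 1, 7: 1, 3: 1}
Mode: [16]

Mean=123/13, Median=8, Mode=16


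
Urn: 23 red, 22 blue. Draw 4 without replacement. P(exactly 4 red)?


Hypergeometric: C(23,4)×C(22,0)/C(45,4)
= 8855×1/148995 = 23/387

P(X=4) = 23/387 ≈ 5.94%


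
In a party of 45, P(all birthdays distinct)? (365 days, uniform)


P(all different) = Π(365-i)/365 for i=0..44
= (365/365)×(364/365)×...×(321/365)
= 0.059024

P ≈ 0.0590 ≈ 5.90%


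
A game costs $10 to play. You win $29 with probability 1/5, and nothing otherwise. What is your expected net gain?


E[gain] = (29-10)×1/5 + (-10)×4/5
= 19/5 - 8 = -21/5

Expected net gain = $-21/5 ≈ $-4.20


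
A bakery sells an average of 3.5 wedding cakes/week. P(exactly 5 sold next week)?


Poisson(λ=3.5): P(X=5) = e^(-λ)×λ^k/k!
= e^(-3.5) × 3.5^5 / 5!
≈ 0.03019738342 × 525.21875 / 120 ≈ 0.132169

P(X=5) ≈ 0.132169 ≈ 13.22%


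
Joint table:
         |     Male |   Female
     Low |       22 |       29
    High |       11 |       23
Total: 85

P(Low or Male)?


P(Low∨Male) = P(Low) + P(Male) - P(Low∧Male)
= (51 + 33 - 22)/85 = 62/85

P = 62/85 ≈ 72.94%


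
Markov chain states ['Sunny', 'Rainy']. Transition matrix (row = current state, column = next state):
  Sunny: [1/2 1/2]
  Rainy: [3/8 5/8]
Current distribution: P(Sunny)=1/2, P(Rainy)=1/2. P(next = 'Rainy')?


P(next=Rainy) = Σᵢ P(now=i)×P(i→Rainy)
= 1/2×1/2 + 1/2×5/8
= 1/4 + 5/16 = 9/16

P = 9/16 ≈ 0.5625


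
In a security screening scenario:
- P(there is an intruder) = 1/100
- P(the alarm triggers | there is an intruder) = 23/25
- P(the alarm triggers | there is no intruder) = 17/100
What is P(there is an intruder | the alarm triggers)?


Using Bayes' theorem:
P(A|B) = P(B|A)·P(A) / P(B)

P(the alarm triggers) = 23/25 × 1/100 + 17/100 × 99/100
= 23/2500 + 1683/10000 = 71/400

P(there is an intruder|the alarm triggers) = (23/2500) / (71/400) = 92/1775

P(there is an intruder|the alarm triggers) = 92/1775 ≈ 5.18%


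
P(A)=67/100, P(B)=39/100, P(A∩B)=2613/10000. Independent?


P(A)×P(B) = 2613/10000
P(A∩B) = 2613/10000
Equal ✓ → Independent

Yes, independent


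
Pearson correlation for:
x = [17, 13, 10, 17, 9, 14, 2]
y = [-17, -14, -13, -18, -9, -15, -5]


n=7, Σx=82, Σy=-91, Σxy=-1208, Σx²=1128, Σy²=1309
r = (7×(-1208) - 82×(-91))/√((7×1128 - 82²)(7×1309 - (-91)²))
= -994/√(1172×882) = -994/√1033704 ≈ -994/1016.7123 ≈ -0.9777

r ≈ -0.9777


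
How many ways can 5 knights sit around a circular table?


Circular arrangements of 5 distinct objects: fix one position to break rotational symmetry.
(n-1)! = 4! = 24

24


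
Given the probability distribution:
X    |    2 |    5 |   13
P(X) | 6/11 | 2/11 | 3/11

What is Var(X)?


E[X] = 61/11
E[X²] = 581/11
Var(X) = E[X²] - (E[X])² = 581/11 - 3721/121 = 2670/121

Var(X) = 2670/121 ≈ 22.0661


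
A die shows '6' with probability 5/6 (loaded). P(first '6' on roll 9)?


Geometric: P(X=9) = (1-p)^(k-1)×p = (1/6)^8×5/6 = 5/10077696

P(X=9) = 5/10077696 ≈ 0.00%


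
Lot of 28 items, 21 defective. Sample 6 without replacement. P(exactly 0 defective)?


Hypergeometric: C(21,0)×C(7,6)/C(28,6)
= 1×7/376740 = 1/53820

P(X=0) = 1/53820 ≈ 0.00%


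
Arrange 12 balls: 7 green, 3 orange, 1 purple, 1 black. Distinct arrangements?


12!/(7!×3!×1!×1!) = 15840

15840


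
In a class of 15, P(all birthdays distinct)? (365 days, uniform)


P(all different) = Π(365-i)/365 for i=0..14
= (365/365)×(364/365)×...×(351/365)
= 0.747099

P ≈ 0.7471 ≈ 74.71%


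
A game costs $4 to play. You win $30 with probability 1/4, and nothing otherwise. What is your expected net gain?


E[gain] = (30-4)×1/4 + (-4)×3/4
= 13/2 - 3 = 7/2

Expected net gain = $7/2 ≈ $3.50
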